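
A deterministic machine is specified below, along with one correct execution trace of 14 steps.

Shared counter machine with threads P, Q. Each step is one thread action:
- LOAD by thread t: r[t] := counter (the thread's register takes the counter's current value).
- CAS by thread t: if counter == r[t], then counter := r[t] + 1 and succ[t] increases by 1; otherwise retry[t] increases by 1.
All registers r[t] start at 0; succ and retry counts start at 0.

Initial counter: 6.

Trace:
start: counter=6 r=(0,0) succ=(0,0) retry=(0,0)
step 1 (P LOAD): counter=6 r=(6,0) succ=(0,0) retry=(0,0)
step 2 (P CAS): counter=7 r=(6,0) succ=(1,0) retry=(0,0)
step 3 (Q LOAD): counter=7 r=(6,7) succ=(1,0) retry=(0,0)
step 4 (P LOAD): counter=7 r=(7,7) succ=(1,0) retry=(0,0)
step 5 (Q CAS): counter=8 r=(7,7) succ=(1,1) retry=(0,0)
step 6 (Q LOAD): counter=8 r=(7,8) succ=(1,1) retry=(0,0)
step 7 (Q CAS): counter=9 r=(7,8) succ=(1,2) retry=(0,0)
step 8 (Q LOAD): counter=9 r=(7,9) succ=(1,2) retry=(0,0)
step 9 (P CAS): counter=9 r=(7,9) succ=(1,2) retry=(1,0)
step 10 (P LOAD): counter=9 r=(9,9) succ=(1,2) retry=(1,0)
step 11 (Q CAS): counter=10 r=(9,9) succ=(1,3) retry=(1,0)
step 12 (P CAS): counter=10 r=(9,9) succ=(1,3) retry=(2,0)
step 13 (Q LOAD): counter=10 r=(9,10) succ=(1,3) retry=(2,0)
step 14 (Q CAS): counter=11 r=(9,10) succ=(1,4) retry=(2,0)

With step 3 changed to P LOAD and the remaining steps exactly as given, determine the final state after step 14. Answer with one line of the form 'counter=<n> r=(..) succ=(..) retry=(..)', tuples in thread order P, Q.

(re-executing from step 3 with the substitution; state before step 3: counter=7 r=(6,0) succ=(1,0) retry=(0,0))
step 3 (P LOAD): counter=7 r=(7,0) succ=(1,0) retry=(0,0)
step 4 (P LOAD): counter=7 r=(7,0) succ=(1,0) retry=(0,0)
step 5 (Q CAS): counter=7 r=(7,0) succ=(1,0) retry=(0,1)
step 6 (Q LOAD): counter=7 r=(7,7) succ=(1,0) retry=(0,1)
step 7 (Q CAS): counter=8 r=(7,7) succ=(1,1) retry=(0,1)
step 8 (Q LOAD): counter=8 r=(7,8) succ=(1,1) retry=(0,1)
step 9 (P CAS): counter=8 r=(7,8) succ=(1,1) retry=(1,1)
step 10 (P LOAD): counter=8 r=(8,8) succ=(1,1) retry=(1,1)
step 11 (Q CAS): counter=9 r=(8,8) succ=(1,2) retry=(1,1)
step 12 (P CAS): counter=9 r=(8,8) succ=(1,2) retry=(2,1)
step 13 (Q LOAD): counter=9 r=(8,9) succ=(1,2) retry=(2,1)
step 14 (Q CAS): counter=10 r=(8,9) succ=(1,3) retry=(2,1)

counter=10 r=(8,9) succ=(1,3) retry=(2,1)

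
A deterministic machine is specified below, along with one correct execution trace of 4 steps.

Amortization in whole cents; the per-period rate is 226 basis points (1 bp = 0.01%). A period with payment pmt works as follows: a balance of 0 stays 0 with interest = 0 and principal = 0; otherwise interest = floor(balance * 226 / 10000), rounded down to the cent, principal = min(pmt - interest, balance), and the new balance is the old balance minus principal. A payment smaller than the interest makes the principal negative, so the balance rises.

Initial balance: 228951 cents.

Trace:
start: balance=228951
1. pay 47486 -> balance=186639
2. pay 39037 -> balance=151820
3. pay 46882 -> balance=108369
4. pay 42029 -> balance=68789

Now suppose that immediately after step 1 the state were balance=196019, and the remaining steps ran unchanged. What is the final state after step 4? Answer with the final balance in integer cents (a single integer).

state after step 1 := balance=196019
2. pay 39037 -> balance=161412
3. pay 46882 -> balance=118177
4. pay 42029 -> balance=78818

78818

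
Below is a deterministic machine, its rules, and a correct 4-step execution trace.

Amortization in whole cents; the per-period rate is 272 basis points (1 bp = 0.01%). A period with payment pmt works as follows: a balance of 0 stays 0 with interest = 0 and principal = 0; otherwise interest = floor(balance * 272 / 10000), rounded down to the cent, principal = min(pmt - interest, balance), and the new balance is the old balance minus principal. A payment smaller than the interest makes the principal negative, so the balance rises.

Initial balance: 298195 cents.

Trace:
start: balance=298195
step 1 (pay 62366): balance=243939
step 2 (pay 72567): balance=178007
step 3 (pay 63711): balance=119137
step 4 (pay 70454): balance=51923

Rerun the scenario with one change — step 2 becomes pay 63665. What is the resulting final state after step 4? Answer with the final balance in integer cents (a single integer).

(re-executing from step 2 with the substitution; state before step 2: balance=243939)
step 2 (pay 63665): balance=186909
step 3 (pay 63711): balance=128281
step 4 (pay 70454): balance=61316

61316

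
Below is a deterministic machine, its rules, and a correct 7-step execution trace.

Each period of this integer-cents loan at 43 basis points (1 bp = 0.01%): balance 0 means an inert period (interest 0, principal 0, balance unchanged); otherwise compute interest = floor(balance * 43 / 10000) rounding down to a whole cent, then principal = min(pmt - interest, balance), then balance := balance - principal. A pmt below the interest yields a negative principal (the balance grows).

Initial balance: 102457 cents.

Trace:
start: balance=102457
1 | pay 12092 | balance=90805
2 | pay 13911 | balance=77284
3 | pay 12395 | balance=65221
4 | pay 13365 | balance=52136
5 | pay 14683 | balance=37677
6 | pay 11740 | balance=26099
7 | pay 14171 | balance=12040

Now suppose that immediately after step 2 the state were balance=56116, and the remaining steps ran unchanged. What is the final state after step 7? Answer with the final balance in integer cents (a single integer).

0

state after step 2 := balance=56116
3 | pay 12395 | balance=43962
4 | pay 13365 | balance=30786
5 | pay 14683 | balance=16235
6 | pay 11740 | balance=4564
7 | pay 14171 | balance=0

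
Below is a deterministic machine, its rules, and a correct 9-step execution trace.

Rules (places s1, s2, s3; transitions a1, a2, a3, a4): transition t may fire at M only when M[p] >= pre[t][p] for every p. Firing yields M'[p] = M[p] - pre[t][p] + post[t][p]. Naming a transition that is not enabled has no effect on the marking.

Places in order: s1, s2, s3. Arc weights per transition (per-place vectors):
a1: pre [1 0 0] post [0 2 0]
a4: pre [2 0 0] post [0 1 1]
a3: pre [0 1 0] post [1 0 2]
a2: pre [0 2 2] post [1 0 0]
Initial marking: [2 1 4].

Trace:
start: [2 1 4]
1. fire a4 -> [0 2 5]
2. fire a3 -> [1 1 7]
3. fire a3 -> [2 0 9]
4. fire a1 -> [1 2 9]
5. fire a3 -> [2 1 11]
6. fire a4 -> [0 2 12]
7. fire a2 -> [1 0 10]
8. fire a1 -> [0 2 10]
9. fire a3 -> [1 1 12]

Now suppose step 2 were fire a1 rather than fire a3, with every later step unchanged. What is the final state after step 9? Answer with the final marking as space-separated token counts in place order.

2 1 9

(re-executing from step 2 with the substitution; state before step 2: [0 2 5])
2. fire a1 -> [0 2 5]
3. fire a3 -> [1 1 7]
4. fire a1 -> [0 3 7]
5. fire a3 -> [1 2 9]
6. fire a4 -> [1 2 9]
7. fire a2 -> [2 0 7]
8. fire a1 -> [1 2 7]
9. fire a3 -> [2 1 9]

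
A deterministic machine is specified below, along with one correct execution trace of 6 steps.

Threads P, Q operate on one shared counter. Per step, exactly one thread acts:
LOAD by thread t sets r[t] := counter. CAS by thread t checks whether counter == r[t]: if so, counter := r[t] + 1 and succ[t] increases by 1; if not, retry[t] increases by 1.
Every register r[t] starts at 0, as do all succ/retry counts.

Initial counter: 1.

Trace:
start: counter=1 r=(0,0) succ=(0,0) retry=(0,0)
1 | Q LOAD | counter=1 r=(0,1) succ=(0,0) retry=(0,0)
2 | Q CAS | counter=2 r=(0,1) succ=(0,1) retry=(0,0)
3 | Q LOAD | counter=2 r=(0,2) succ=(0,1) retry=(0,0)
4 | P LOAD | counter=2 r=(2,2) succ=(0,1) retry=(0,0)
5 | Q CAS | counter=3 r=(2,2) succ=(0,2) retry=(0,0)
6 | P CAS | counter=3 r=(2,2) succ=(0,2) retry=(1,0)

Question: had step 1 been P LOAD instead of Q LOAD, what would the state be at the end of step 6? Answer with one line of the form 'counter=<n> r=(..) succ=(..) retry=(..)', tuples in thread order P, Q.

counter=2 r=(1,1) succ=(0,1) retry=(1,1)

(re-executing from step 1 with the substitution; state before step 1: counter=1 r=(0,0) succ=(0,0) retry=(0,0))
1 | P LOAD | counter=1 r=(1,0) succ=(0,0) retry=(0,0)
2 | Q CAS | counter=1 r=(1,0) succ=(0,0) retry=(0,1)
3 | Q LOAD | counter=1 r=(1,1) succ=(0,0) retry=(0,1)
4 | P LOAD | counter=1 r=(1,1) succ=(0,0) retry=(0,1)
5 | Q CAS | counter=2 r=(1,1) succ=(0,1) retry=(0,1)
6 | P CAS | counter=2 r=(1,1) succ=(0,1) retry=(1,1)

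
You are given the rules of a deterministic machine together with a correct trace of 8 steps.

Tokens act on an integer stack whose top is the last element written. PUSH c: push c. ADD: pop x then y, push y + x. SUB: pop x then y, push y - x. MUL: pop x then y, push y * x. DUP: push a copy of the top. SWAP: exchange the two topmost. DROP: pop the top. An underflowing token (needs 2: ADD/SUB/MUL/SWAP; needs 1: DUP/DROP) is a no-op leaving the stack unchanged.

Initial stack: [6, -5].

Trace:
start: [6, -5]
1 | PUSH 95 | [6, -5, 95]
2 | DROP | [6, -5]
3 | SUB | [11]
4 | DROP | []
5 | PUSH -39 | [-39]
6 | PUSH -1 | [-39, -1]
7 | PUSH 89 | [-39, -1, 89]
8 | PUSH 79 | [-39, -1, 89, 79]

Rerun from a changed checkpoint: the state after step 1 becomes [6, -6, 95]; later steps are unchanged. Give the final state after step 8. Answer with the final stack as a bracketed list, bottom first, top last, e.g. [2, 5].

state after step 1 := [6, -6, 95]
2 | DROP | [6, -6]
3 | SUB | [12]
4 | DROP | []
5 | PUSH -39 | [-39]
6 | PUSH -1 | [-39, -1]
7 | PUSH 89 | [-39, -1, 89]
8 | PUSH 79 | [-39, -1, 89, 79]

[-39, -1, 89, 79]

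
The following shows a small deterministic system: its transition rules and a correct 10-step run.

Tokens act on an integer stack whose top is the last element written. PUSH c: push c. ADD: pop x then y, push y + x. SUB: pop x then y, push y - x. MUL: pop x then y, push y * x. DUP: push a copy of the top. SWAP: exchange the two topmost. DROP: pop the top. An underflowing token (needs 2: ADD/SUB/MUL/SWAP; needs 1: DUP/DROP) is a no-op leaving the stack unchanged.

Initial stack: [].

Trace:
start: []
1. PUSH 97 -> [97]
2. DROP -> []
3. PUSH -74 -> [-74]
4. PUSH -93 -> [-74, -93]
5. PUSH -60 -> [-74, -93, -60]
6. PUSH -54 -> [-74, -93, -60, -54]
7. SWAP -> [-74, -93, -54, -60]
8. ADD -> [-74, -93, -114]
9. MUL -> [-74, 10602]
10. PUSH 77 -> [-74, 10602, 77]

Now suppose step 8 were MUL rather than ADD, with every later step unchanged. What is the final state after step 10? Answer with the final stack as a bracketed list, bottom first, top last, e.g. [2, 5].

(re-executing from step 8 with the substitution; state before step 8: [-74, -93, -54, -60])
8. MUL -> [-74, -93, 3240]
9. MUL -> [-74, -301320]
10. PUSH 77 -> [-74, -301320, 77]

[-74, -301320, 77]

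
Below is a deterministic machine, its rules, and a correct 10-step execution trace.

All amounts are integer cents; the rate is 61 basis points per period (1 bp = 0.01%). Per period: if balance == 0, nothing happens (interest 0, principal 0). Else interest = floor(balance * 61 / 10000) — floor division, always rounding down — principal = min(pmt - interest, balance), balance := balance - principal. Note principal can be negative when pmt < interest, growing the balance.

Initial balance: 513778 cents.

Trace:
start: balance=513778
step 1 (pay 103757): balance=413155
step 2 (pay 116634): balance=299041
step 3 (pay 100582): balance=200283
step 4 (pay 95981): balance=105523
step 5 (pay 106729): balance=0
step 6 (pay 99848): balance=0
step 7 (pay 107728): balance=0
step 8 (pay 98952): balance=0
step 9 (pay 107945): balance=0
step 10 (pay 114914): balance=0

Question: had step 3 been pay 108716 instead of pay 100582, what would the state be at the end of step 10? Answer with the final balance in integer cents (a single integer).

0

(re-executing from step 3 with the substitution; state before step 3: balance=299041)
step 3 (pay 108716): balance=192149
step 4 (pay 95981): balance=97340
step 5 (pay 106729): balance=0
step 6 (pay 99848): balance=0
step 7 (pay 107728): balance=0
step 8 (pay 98952): balance=0
step 9 (pay 107945): balance=0
step 10 (pay 114914): balance=0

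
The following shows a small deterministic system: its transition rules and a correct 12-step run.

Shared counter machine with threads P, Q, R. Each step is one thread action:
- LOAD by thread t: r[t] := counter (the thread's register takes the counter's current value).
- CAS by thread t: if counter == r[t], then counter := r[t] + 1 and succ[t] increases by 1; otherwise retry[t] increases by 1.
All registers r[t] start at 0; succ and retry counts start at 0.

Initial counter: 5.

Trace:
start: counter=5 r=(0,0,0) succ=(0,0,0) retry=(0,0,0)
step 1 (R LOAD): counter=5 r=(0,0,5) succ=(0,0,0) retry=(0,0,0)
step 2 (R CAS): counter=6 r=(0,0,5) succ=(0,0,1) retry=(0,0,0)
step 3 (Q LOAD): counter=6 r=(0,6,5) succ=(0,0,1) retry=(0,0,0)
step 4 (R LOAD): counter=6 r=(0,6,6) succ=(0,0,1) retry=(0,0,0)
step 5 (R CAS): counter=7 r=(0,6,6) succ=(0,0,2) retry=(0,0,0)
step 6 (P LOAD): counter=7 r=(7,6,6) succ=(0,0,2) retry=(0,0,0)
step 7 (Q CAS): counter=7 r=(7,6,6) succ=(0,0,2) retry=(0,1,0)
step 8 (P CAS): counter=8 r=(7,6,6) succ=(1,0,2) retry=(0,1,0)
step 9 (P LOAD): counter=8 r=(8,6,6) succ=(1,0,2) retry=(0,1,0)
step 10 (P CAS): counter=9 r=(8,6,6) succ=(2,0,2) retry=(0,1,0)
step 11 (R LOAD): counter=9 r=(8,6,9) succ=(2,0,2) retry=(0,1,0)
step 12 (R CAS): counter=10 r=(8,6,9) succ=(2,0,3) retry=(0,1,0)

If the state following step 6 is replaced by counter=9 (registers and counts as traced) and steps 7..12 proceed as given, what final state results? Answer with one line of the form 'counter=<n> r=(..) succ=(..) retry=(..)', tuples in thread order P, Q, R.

state after step 6 := counter=9 r=(7,6,6) succ=(0,0,2) retry=(0,0,0)
step 7 (Q CAS): counter=9 r=(7,6,6) succ=(0,0,2) retry=(0,1,0)
step 8 (P CAS): counter=9 r=(7,6,6) succ=(0,0,2) retry=(1,1,0)
step 9 (P LOAD): counter=9 r=(9,6,6) succ=(0,0,2) retry=(1,1,0)
step 10 (P CAS): counter=10 r=(9,6,6) succ=(1,0,2) retry=(1,1,0)
step 11 (R LOAD): counter=10 r=(9,6,10) succ=(1,0,2) retry=(1,1,0)
step 12 (R CAS): counter=11 r=(9,6,10) succ=(1,0,3) retry=(1,1,0)

counter=11 r=(9,6,10) succ=(1,0,3) retry=(1,1,0)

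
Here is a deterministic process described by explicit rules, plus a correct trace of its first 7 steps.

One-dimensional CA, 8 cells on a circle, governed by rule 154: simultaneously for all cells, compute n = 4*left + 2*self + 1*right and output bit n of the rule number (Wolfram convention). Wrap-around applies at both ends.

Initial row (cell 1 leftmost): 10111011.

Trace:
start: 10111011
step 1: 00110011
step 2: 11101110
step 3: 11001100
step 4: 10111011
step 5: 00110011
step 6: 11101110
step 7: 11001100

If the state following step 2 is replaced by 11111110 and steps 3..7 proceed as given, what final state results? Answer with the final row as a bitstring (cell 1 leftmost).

state after step 2 := 11111110
step 3: 11111100
step 4: 11111011
step 5: 11110011
step 6: 11101111
step 7: 11001111

11001111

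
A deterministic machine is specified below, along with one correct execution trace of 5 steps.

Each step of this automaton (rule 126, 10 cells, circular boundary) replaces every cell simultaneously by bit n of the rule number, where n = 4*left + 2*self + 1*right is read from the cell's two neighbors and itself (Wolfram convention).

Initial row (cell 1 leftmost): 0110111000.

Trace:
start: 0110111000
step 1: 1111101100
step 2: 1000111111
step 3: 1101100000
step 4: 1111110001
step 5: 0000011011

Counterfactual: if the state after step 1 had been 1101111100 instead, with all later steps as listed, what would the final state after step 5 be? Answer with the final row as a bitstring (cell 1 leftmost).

0110000011

state after step 1 := 1101111100
step 2: 1111000111
step 3: 0001101100
step 4: 0011111110
step 5: 0110000011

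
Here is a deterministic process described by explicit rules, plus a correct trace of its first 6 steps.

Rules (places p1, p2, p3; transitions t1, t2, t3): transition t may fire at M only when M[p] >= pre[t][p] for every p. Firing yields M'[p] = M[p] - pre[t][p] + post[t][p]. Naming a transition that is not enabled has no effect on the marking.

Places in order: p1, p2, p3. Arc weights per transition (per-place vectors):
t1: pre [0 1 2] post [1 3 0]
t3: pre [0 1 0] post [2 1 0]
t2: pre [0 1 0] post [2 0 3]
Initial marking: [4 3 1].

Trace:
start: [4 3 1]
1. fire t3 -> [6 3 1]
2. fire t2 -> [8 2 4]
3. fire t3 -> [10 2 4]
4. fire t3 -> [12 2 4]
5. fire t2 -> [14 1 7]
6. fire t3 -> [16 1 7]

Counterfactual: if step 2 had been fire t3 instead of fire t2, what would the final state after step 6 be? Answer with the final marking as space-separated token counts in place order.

(re-executing from step 2 with the substitution; state before step 2: [6 3 1])
2. fire t3 -> [8 3 1]
3. fire t3 -> [10 3 1]
4. fire t3 -> [12 3 1]
5. fire t2 -> [14 2 4]
6. fire t3 -> [16 2 4]

16 2 4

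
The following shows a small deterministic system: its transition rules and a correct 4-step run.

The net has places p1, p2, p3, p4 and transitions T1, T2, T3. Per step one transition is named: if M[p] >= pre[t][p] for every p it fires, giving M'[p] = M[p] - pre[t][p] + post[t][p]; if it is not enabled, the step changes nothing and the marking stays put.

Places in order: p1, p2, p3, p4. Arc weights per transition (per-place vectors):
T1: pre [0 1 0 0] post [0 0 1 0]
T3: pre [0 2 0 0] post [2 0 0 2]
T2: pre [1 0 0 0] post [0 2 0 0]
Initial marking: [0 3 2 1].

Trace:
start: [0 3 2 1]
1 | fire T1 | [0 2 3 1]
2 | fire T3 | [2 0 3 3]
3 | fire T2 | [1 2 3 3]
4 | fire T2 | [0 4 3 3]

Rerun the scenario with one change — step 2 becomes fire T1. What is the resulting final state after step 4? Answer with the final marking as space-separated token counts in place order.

0 1 4 1

(re-executing from step 2 with the substitution; state before step 2: [0 2 3 1])
2 | fire T1 | [0 1 4 1]
3 | fire T2 | [0 1 4 1]
4 | fire T2 | [0 1 4 1]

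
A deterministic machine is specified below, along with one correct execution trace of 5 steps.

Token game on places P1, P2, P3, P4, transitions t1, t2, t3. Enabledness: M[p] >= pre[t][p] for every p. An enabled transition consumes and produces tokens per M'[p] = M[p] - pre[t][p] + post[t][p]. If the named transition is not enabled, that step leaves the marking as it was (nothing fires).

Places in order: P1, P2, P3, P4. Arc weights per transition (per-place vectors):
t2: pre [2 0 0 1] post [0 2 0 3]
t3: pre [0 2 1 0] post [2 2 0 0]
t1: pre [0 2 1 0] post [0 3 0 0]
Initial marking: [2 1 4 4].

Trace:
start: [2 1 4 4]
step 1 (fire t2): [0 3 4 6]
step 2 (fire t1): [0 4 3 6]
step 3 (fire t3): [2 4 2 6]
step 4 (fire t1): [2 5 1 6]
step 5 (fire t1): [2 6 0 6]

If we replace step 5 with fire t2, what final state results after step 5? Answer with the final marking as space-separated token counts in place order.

0 7 1 8

(re-executing from step 5 with the substitution; state before step 5: [2 5 1 6])
step 5 (fire t2): [0 7 1 8]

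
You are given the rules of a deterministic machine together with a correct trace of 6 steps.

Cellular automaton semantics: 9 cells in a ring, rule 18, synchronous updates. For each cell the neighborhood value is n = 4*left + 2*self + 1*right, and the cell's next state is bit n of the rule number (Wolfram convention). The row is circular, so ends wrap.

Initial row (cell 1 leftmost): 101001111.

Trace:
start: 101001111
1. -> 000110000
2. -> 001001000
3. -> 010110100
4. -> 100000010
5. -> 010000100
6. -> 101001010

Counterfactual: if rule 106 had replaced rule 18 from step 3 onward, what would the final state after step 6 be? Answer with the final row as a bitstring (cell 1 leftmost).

(re-executing steps 3..6 under rule 106; state before step 3: 001001000)
3. -> 010010000
4. -> 100100000
5. -> 001000001
6. -> 010000010

010000010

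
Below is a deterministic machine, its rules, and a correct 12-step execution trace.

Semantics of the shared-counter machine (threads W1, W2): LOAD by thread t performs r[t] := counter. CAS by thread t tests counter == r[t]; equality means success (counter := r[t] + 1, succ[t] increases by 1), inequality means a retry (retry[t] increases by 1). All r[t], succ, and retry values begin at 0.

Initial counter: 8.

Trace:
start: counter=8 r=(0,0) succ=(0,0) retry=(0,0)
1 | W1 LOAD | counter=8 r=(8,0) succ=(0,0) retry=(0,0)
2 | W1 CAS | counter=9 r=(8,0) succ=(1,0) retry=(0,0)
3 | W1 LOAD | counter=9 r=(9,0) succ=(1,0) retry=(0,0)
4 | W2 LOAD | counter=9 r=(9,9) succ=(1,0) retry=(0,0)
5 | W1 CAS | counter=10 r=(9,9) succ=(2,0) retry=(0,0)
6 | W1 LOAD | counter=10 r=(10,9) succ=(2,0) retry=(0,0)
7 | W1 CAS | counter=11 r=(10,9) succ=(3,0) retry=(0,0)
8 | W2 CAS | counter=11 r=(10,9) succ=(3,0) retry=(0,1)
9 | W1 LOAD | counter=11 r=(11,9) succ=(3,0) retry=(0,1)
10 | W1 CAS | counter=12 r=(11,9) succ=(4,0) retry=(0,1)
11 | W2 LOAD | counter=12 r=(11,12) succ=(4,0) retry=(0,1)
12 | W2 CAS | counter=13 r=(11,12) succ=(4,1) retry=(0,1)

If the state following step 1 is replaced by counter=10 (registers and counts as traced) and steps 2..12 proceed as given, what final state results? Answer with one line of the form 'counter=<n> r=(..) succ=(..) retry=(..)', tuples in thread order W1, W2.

counter=14 r=(12,13) succ=(3,1) retry=(1,1)

state after step 1 := counter=10 r=(8,0) succ=(0,0) retry=(0,0)
2 | W1 CAS | counter=10 r=(8,0) succ=(0,0) retry=(1,0)
3 | W1 LOAD | counter=10 r=(10,0) succ=(0,0) retry=(1,0)
4 | W2 LOAD | counter=10 r=(10,10) succ=(0,0) retry=(1,0)
5 | W1 CAS | counter=11 r=(10,10) succ=(1,0) retry=(1,0)
6 | W1 LOAD | counter=11 r=(11,10) succ=(1,0) retry=(1,0)
7 | W1 CAS | counter=12 r=(11,10) succ=(2,0) retry=(1,0)
8 | W2 CAS | counter=12 r=(11,10) succ=(2,0) retry=(1,1)
9 | W1 LOAD | counter=12 r=(12,10) succ=(2,0) retry=(1,1)
10 | W1 CAS | counter=13 r=(12,10) succ=(3,0) retry=(1,1)
11 | W2 LOAD | counter=13 r=(12,13) succ=(3,0) retry=(1,1)
12 | W2 CAS | counter=14 r=(12,13) succ=(3,1) retry=(1,1)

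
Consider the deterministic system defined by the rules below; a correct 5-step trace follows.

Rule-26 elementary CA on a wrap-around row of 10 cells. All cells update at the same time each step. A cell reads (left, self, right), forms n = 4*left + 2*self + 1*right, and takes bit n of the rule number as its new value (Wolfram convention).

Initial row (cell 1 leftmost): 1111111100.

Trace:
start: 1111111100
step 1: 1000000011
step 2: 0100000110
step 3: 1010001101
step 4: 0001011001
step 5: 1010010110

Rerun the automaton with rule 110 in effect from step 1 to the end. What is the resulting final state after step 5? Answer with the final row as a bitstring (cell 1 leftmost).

1001101011

(re-executing steps 1..5 under rule 110; state before step 1: 1111111100)
step 1: 1000000101
step 2: 1000001111
step 3: 1000011000
step 4: 1000111001
step 5: 1001101011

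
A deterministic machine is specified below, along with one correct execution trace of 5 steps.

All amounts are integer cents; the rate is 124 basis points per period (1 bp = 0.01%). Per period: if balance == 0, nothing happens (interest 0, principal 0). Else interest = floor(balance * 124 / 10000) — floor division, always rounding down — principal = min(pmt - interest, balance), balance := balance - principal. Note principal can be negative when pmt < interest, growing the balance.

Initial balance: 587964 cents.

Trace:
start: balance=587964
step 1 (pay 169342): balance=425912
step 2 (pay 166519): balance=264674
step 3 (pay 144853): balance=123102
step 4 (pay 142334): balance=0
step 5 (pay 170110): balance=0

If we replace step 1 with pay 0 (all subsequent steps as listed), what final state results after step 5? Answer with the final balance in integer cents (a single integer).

0

(re-executing from step 1 with the substitution; state before step 1: balance=587964)
step 1 (pay 0): balance=595254
step 2 (pay 166519): balance=436116
step 3 (pay 144853): balance=296670
step 4 (pay 142334): balance=158014
step 5 (pay 170110): balance=0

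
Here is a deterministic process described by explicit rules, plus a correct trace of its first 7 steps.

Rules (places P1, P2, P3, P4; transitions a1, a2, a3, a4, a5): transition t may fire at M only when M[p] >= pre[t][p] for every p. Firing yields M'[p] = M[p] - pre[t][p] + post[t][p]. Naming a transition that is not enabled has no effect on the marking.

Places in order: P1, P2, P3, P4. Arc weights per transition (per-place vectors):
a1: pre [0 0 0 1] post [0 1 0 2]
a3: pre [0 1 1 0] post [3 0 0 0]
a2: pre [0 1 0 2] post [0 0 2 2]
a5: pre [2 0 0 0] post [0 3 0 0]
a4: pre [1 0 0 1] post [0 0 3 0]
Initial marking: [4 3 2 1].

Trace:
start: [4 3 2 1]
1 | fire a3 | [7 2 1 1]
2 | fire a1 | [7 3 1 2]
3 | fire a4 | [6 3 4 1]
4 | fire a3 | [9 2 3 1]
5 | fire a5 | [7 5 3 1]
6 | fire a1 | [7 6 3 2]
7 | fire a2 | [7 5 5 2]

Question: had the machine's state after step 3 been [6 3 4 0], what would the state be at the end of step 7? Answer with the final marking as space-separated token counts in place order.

state after step 3 := [6 3 4 0]
4 | fire a3 | [9 2 3 0]
5 | fire a5 | [7 5 3 0]
6 | fire a1 | [7 5 3 0]
7 | fire a2 | [7 5 3 0]

7 5 3 0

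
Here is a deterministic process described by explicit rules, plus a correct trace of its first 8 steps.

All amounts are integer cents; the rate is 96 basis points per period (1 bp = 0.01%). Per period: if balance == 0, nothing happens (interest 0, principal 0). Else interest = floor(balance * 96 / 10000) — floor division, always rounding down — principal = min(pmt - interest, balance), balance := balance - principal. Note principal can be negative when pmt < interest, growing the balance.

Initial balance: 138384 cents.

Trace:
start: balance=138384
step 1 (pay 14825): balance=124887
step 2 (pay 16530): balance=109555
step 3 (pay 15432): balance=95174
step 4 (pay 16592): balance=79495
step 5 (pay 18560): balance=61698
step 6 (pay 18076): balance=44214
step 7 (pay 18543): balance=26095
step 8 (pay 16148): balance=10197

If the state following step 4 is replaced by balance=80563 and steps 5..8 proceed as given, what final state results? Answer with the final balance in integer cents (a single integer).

11306

state after step 4 := balance=80563
step 5 (pay 18560): balance=62776
step 6 (pay 18076): balance=45302
step 7 (pay 18543): balance=27193
step 8 (pay 16148): balance=11306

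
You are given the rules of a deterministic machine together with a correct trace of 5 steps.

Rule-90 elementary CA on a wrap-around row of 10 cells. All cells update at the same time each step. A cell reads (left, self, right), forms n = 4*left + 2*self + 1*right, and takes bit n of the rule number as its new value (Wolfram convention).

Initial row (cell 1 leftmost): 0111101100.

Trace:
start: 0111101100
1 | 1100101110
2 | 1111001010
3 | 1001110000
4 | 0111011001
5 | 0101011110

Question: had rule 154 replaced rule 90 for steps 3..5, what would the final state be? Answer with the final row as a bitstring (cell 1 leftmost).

1011000111

(re-executing steps 3..5 under rule 154; state before step 3: 1111001010)
3 | 1110110000
4 | 1100101001
5 | 1011000111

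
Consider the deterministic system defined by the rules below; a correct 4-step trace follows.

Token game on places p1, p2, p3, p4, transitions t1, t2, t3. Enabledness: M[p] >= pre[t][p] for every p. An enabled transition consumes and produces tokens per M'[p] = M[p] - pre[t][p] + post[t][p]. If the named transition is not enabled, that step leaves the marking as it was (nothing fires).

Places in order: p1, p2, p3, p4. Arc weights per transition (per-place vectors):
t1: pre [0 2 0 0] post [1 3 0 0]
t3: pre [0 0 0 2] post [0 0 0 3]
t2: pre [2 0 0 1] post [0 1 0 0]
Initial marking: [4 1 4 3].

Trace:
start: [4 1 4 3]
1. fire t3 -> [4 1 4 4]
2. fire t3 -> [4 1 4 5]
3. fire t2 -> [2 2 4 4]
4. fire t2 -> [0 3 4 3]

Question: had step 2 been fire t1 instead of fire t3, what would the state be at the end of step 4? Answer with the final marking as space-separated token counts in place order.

(re-executing from step 2 with the substitution; state before step 2: [4 1 4 4])
2. fire t1 -> [4 1 4 4]
3. fire t2 -> [2 2 4 3]
4. fire t2 -> [0 3 4 2]

0 3 4 2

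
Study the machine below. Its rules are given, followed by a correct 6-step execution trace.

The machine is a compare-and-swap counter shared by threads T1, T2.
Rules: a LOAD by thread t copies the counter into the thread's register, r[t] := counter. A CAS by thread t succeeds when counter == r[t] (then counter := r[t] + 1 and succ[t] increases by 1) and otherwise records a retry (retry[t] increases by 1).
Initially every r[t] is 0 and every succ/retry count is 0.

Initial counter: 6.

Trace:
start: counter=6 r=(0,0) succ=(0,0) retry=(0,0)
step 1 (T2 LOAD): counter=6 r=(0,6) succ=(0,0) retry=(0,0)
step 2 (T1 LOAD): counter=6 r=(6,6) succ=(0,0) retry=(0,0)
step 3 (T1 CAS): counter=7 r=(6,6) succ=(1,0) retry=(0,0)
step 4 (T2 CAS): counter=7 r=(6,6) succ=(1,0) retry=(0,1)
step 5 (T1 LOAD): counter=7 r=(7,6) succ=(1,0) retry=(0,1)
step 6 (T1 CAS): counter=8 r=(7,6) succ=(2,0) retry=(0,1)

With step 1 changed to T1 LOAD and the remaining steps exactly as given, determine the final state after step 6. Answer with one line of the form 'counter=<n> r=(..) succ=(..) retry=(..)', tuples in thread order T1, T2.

counter=8 r=(7,0) succ=(2,0) retry=(0,1)

(re-executing from step 1 with the substitution; state before step 1: counter=6 r=(0,0) succ=(0,0) retry=(0,0))
step 1 (T1 LOAD): counter=6 r=(6,0) succ=(0,0) retry=(0,0)
step 2 (T1 LOAD): counter=6 r=(6,0) succ=(0,0) retry=(0,0)
step 3 (T1 CAS): counter=7 r=(6,0) succ=(1,0) retry=(0,0)
step 4 (T2 CAS): counter=7 r=(6,0) succ=(1,0) retry=(0,1)
step 5 (T1 LOAD): counter=7 r=(7,0) succ=(1,0) retry=(0,1)
step 6 (T1 CAS): counter=8 r=(7,0) succ=(2,0) retry=(0,1)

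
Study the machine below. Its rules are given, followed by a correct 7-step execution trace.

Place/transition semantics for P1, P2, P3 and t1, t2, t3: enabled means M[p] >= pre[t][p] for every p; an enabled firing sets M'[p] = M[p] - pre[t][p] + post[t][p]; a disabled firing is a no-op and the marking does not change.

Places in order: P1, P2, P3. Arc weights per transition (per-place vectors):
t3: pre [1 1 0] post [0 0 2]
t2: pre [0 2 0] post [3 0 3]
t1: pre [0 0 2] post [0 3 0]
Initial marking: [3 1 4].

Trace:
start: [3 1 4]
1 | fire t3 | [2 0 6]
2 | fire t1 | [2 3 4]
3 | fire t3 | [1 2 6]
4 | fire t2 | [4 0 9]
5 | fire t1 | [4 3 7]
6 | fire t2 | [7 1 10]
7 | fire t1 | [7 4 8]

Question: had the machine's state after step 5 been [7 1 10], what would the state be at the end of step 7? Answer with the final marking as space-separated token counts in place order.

state after step 5 := [7 1 10]
6 | fire t2 | [7 1 10]
7 | fire t1 | [7 4 8]

7 4 8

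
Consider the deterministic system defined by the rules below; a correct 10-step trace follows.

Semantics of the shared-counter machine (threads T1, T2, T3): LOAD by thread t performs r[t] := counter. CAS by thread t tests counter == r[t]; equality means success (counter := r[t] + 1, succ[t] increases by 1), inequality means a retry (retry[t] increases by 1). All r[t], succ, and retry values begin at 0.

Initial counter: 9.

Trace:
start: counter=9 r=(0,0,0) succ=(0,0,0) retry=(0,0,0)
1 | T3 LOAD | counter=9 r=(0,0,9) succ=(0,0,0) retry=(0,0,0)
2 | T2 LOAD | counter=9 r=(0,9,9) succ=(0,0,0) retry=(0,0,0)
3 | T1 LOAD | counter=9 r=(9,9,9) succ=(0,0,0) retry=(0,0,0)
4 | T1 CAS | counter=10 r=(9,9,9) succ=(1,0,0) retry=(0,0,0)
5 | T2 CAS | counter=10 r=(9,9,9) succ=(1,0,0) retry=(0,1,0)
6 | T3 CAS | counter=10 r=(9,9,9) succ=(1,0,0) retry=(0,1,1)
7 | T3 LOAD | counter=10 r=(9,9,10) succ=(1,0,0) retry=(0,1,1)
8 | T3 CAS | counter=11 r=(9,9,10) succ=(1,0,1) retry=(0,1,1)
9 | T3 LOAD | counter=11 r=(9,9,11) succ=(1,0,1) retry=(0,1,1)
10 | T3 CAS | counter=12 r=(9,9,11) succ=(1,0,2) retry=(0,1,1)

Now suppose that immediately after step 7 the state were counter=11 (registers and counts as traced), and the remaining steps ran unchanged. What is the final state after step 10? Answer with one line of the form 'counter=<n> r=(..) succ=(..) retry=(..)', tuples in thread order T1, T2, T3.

counter=12 r=(9,9,11) succ=(1,0,1) retry=(0,1,2)

state after step 7 := counter=11 r=(9,9,10) succ=(1,0,0) retry=(0,1,1)
8 | T3 CAS | counter=11 r=(9,9,10) succ=(1,0,0) retry=(0,1,2)
9 | T3 LOAD | counter=11 r=(9,9,11) succ=(1,0,0) retry=(0,1,2)
10 | T3 CAS | counter=12 r=(9,9,11) succ=(1,0,1) retry=(0,1,2)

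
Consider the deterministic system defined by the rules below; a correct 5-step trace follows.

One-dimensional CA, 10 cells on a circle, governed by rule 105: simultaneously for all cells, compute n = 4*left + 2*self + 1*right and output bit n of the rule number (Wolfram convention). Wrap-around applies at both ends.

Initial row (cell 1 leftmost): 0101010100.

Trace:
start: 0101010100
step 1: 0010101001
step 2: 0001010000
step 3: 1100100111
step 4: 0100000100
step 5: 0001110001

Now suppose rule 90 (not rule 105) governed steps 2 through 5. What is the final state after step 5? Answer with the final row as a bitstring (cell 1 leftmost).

(re-executing steps 2..5 under rule 90; state before step 2: 0010101001)
step 2: 1100000110
step 3: 1110001110
step 4: 1011011010
step 5: 0011011000

0011011000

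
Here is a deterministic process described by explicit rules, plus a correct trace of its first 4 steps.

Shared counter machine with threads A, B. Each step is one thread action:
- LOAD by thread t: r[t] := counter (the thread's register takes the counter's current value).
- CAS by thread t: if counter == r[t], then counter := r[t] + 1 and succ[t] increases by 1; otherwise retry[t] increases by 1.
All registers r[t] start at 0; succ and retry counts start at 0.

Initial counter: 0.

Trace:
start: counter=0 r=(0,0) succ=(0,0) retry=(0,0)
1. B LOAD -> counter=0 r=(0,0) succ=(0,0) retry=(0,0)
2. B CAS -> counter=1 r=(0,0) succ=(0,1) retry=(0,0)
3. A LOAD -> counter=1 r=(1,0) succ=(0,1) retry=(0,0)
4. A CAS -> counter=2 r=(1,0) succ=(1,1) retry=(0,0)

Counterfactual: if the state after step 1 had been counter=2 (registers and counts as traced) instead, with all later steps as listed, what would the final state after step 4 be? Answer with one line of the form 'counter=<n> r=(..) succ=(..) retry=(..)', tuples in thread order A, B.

state after step 1 := counter=2 r=(0,0) succ=(0,0) retry=(0,0)
2. B CAS -> counter=2 r=(0,0) succ=(0,0) retry=(0,1)
3. A LOAD -> counter=2 r=(2,0) succ=(0,0) retry=(0,1)
4. A CAS -> counter=3 r=(2,0) succ=(1,0) retry=(0,1)

counter=3 r=(2,0) succ=(1,0) retry=(0,1)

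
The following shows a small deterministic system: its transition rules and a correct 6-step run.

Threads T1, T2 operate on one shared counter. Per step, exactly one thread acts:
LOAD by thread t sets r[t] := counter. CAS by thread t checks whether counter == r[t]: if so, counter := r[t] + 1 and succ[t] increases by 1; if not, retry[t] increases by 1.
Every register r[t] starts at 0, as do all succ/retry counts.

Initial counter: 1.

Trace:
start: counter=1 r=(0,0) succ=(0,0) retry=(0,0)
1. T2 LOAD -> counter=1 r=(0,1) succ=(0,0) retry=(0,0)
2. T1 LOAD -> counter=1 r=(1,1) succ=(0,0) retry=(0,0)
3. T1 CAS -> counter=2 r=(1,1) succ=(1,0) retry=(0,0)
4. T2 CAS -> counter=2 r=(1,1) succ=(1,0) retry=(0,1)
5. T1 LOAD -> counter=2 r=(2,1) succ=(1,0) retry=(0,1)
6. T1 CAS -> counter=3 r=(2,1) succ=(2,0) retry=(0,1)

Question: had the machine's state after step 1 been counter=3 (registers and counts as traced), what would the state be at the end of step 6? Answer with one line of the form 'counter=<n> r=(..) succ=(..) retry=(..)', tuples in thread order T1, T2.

counter=5 r=(4,1) succ=(2,0) retry=(0,1)

state after step 1 := counter=3 r=(0,1) succ=(0,0) retry=(0,0)
2. T1 LOAD -> counter=3 r=(3,1) succ=(0,0) retry=(0,0)
3. T1 CAS -> counter=4 r=(3,1) succ=(1,0) retry=(0,0)
4. T2 CAS -> counter=4 r=(3,1) succ=(1,0) retry=(0,1)
5. T1 LOAD -> counter=4 r=(4,1) succ=(1,0) retry=(0,1)
6. T1 CAS -> counter=5 r=(4,1) succ=(2,0) retry=(0,1)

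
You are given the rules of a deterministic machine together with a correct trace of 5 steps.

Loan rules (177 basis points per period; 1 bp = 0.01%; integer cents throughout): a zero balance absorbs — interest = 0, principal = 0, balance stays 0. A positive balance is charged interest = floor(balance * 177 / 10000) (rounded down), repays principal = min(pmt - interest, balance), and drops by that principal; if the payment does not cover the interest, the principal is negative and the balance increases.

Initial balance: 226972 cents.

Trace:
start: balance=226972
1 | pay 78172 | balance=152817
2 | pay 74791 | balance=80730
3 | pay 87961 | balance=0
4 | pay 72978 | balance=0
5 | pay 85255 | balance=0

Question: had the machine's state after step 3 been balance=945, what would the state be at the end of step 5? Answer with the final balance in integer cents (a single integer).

0

state after step 3 := balance=945
4 | pay 72978 | balance=0
5 | pay 85255 | balance=0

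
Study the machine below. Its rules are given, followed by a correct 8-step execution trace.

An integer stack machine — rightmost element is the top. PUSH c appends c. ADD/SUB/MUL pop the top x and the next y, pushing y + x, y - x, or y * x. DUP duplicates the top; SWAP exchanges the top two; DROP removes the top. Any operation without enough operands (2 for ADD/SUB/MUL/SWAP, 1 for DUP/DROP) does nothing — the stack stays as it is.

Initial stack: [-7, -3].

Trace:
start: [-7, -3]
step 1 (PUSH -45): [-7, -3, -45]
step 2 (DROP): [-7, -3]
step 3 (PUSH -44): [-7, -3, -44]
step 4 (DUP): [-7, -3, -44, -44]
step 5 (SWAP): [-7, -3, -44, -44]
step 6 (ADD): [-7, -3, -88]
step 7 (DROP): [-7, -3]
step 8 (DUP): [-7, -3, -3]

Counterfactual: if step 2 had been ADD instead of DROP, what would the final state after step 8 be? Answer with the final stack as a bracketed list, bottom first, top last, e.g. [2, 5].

[-7, -48, -48]

(re-executing from step 2 with the substitution; state before step 2: [-7, -3, -45])
step 2 (ADD): [-7, -48]
step 3 (PUSH -44): [-7, -48, -44]
step 4 (DUP): [-7, -48, -44, -44]
step 5 (SWAP): [-7, -48, -44, -44]
step 6 (ADD): [-7, -48, -88]
step 7 (DROP): [-7, -48]
step 8 (DUP): [-7, -48, -48]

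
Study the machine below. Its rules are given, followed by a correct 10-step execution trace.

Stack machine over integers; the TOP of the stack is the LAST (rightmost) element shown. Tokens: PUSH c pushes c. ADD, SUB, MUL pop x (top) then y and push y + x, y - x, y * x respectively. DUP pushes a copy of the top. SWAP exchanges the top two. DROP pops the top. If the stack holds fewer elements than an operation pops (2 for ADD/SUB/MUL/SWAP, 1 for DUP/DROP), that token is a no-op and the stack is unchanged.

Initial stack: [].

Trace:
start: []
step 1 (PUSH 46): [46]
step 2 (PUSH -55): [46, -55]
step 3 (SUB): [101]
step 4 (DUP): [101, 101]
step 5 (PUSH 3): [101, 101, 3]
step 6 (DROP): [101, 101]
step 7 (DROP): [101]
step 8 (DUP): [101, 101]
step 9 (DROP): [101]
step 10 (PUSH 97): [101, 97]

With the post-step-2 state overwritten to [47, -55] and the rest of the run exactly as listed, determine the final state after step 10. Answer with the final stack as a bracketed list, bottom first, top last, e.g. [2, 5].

state after step 2 := [47, -55]
step 3 (SUB): [102]
step 4 (DUP): [102, 102]
step 5 (PUSH 3): [102, 102, 3]
step 6 (DROP): [102, 102]
step 7 (DROP): [102]
step 8 (DUP): [102, 102]
step 9 (DROP): [102]
step 10 (PUSH 97): [102, 97]

[102, 97]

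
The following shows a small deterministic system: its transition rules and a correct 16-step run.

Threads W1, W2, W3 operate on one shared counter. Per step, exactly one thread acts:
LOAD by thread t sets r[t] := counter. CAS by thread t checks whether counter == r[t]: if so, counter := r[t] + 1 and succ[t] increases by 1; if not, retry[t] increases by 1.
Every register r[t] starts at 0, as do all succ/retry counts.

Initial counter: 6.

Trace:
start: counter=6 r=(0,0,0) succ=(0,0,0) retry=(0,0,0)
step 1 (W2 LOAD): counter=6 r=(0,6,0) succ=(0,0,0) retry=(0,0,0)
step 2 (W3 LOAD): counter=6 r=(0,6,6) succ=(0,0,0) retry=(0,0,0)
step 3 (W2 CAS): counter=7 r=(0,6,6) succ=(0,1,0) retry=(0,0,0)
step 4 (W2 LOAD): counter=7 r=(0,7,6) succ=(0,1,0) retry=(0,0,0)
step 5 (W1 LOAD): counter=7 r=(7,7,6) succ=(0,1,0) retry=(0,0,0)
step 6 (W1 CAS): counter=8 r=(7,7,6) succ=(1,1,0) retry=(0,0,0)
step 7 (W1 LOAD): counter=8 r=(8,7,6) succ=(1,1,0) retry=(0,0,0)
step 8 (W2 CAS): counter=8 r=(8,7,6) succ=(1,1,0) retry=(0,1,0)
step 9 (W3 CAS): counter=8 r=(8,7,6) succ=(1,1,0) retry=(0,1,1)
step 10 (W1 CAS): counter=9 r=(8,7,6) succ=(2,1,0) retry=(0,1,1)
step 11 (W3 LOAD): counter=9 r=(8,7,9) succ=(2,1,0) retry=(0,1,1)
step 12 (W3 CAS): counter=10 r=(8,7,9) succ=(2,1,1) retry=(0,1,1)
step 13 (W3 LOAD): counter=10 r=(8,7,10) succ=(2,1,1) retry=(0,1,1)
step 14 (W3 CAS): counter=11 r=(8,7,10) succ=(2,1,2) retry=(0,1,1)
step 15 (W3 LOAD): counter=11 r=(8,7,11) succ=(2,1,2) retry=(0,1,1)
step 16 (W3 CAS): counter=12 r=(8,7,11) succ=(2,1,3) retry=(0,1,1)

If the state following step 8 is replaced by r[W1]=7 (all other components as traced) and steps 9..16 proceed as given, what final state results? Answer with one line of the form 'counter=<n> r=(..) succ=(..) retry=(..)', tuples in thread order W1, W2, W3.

counter=11 r=(7,7,10) succ=(1,1,3) retry=(1,1,1)

state after step 8 := counter=8 r=(7,7,6) succ=(1,1,0) retry=(0,1,0)
step 9 (W3 CAS): counter=8 r=(7,7,6) succ=(1,1,0) retry=(0,1,1)
step 10 (W1 CAS): counter=8 r=(7,7,6) succ=(1,1,0) retry=(1,1,1)
step 11 (W3 LOAD): counter=8 r=(7,7,8) succ=(1,1,0) retry=(1,1,1)
step 12 (W3 CAS): counter=9 r=(7,7,8) succ=(1,1,1) retry=(1,1,1)
step 13 (W3 LOAD): counter=9 r=(7,7,9) succ=(1,1,1) retry=(1,1,1)
step 14 (W3 CAS): counter=10 r=(7,7,9) succ=(1,1,2) retry=(1,1,1)
step 15 (W3 LOAD): counter=10 r=(7,7,10) succ=(1,1,2) retry=(1,1,1)
step 16 (W3 CAS): counter=11 r=(7,7,10) succ=(1,1,3) retry=(1,1,1)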